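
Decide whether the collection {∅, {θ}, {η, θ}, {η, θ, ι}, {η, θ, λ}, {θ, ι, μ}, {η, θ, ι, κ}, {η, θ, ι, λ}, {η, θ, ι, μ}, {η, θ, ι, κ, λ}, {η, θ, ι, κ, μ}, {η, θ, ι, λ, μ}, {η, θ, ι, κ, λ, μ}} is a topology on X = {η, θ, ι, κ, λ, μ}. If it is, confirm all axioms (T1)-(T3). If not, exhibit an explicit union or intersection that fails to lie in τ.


τ is NOT a topology on X.

Axiom (T1): ∅ ∈ τ? Yes; X ∈ τ? Yes.
Axiom (T2/T3): check pairwise unions and intersections of members of τ.
Counterexample for (T3): {η, θ, ι} ∩ {θ, ι, μ} = {θ, ι} ∉ τ. Therefore τ is NOT a topology.


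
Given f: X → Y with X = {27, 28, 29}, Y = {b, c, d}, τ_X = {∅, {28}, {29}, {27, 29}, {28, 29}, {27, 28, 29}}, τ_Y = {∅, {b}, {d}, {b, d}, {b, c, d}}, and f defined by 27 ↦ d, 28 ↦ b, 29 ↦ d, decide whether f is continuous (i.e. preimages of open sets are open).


f IS continuous.

Compute f^{-1}(U) for each U ∈ τ_Y:
  U = ∅: f^{-1}(U) = ∅ ∈ τ_X ✓.
  U = {b}: f^{-1}(U) = {28} ∈ τ_X ✓.
  U = {d}: f^{-1}(U) = {27, 29} ∈ τ_X ✓.
  U = {b, d}: f^{-1}(U) = {27, 28, 29} ∈ τ_X ✓.
  U = {b, c, d}: f^{-1}(U) = {27, 28, 29} ∈ τ_X ✓.
Every preimage lies in τ_X, so f IS continuous.


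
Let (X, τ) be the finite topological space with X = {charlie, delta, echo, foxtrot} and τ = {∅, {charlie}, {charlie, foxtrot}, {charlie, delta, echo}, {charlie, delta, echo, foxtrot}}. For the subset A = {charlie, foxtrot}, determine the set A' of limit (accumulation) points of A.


A' = {delta, echo, foxtrot}

For each x ∈ X, list the open sets U ∈ τ with x ∈ U, then check whether U ∩ (A ∖ {x}) ≠ ∅ for every such U.
  x = charlie: open {charlie} ∋ x has {charlie} ∩ (A ∖ {charlie}) = ∅, so x is NOT a limit point.
  x = delta: opens ∋ x are {charlie, delta, echo}, {charlie, delta, echo, foxtrot}; each meets A ∖ {delta}, so x IS a limit point.
  x = echo: opens ∋ x are {charlie, delta, echo}, {charlie, delta, echo, foxtrot}; each meets A ∖ {echo}, so x IS a limit point.
  x = foxtrot: opens ∋ x are {charlie, foxtrot}, {charlie, delta, echo, foxtrot}; each meets A ∖ {foxtrot}, so x IS a limit point.
Collecting: A' = {delta, echo, foxtrot}.


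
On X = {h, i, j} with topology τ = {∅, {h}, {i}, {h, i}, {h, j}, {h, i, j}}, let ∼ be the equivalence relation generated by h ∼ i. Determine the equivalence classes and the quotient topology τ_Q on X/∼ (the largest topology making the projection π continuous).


X/∼ = {[h=i], [j]}; |τ_Q| = 3.

Equivalence classes: [h=i], [j].
Quotient map π: X → X/∼ sends h ↦ [h=i], i ↦ [h=i], j ↦ [j].
For each subset V ⊆ X/∼, compute π^{-1}(V) ⊆ X and check whether π^{-1}(V) ∈ τ. V is open in τ_Q iff π^{-1}(V) ∈ τ.
  V = {}: π^{-1}(V) = ∅ ∈ τ ✓.
  V = {[h=i]}: π^{-1}(V) = {h, i} ∈ τ ✓.
  V = {[j]}: π^{-1}(V) = {j} ∉ τ ✗.
  V = {[h=i], [j]}: π^{-1}(V) = {h, i, j} ∈ τ ✓.
Open sets in the quotient: τ_Q = {{}, {[h=i]}, {[h=i], [j]}} (3 elements).


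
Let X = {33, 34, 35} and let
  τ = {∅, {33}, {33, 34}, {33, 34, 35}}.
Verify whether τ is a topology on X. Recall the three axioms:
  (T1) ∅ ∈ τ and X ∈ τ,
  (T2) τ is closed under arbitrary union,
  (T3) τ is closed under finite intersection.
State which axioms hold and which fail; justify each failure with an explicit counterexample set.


τ IS a topology on X.

Axiom (T1): ∅ ∈ τ? Yes; X ∈ τ? Yes.
Axiom (T2/T3): check pairwise unions and intersections of members of τ.
All pairwise intersections and unions checked — each lies in τ. Therefore τ satisfies (T1), (T2), (T3): it IS a topology on X.


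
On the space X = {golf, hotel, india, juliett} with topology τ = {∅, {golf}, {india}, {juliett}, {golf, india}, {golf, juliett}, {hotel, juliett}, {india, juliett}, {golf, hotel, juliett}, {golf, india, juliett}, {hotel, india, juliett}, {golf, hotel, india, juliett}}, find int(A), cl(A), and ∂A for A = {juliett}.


int(A) = {juliett}, cl(A) = {hotel, juliett}, ∂A = {hotel}.

Closed sets in (X, τ) are complements of opens:
  closed(X, τ) = {∅, {golf}, {hotel}, {india}, {golf, hotel}, {golf, india}, {hotel, india}, {hotel, juliett}, {golf, hotel, india}, {golf, hotel, juliett}, {hotel, india, juliett}, {golf, hotel, india, juliett}}.
int(A) = ⋃ {U ∈ τ : U ⊆ A}. Opens contained in A: ∅, {juliett}.
Taking the union of these: int(A) = {juliett}.
cl(A) = ⋂ {C closed : A ⊆ C}. Closed sets containing A: {hotel, juliett}, {golf, hotel, juliett}, {hotel, india, juliett}, {golf, hotel, india, juliett}.
Intersecting these: cl(A) = {hotel, juliett}.
∂A = cl(A) ∖ int(A) = {hotel, juliett} ∖ {juliett} = {hotel}.


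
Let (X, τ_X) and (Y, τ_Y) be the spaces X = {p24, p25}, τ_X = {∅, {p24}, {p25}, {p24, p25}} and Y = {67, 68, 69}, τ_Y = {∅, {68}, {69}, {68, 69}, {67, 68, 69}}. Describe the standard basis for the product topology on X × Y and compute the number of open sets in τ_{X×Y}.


Basis B = {∅ × ∅, {p24} × {68}, {p24} × {69}, {p25} × {68}, {p25} × {69}, {p24} × {68, 69}, {p24, p25} × {68}, {p24, p25} × {69}, {p25} × {68, 69}, {p24} × {67, 68, 69}, {p25} × {67, 68, 69}, {p24, p25} × {68, 69}, {p24, p25} × {67, 68, 69}}; |τ_{X×Y}| = 25.

Enumerate products U × V with U ∈ τ_X, V ∈ τ_Y (deduplicated):
  ∅ × ∅ = {} (∅)
  {p24} × {68} = {(p24,68)}
  {p24} × {69} = {(p24,69)}
  {p25} × {68} = {(p25,68)}
  {p25} × {69} = {(p25,69)}
  {p24} × {68, 69} = {(p24,68), (p24,69)}
  {p24, p25} × {68} = {(p24,68), (p25,68)}
  {p24, p25} × {69} = {(p24,69), (p25,69)}
  {p25} × {68, 69} = {(p25,68), (p25,69)}
  {p24} × {67, 68, 69} = {(p24,67), (p24,68), (p24,69)}
  {p25} × {67, 68, 69} = {(p25,67), (p25,68), (p25,69)}
  {p24, p25} × {68, 69} = {(p24,68), (p24,69), (p25,68), (p25,69)}
  {p24, p25} × {67, 68, 69} = {(p24,67), (p24,68), (p24,69), (p25,67), (p25,68), (p25,69)}
These 13 distinct sets form the basis B.
Close under arbitrary unions to get τ_{X×Y}; counting gives |τ_{X×Y}| = 25.


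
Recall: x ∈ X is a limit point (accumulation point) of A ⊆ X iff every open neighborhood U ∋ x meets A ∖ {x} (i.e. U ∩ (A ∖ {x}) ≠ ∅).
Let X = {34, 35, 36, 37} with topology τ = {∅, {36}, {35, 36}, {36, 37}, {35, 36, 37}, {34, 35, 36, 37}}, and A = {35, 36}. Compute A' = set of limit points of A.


A' = {34, 35, 37}

For each x ∈ X, list the open sets U ∈ τ with x ∈ U, then check whether U ∩ (A ∖ {x}) ≠ ∅ for every such U.
  x = 34: opens ∋ x are {34, 35, 36, 37}; each meets A ∖ {34}, so x IS a limit point.
  x = 35: opens ∋ x are {35, 36}, {35, 36, 37}, {34, 35, 36, 37}; each meets A ∖ {35}, so x IS a limit point.
  x = 36: open {36} ∋ x has {36} ∩ (A ∖ {36}) = ∅, so x is NOT a limit point.
  x = 37: opens ∋ x are {36, 37}, {35, 36, 37}, {34, 35, 36, 37}; each meets A ∖ {37}, so x IS a limit point.
Collecting: A' = {34, 35, 37}.


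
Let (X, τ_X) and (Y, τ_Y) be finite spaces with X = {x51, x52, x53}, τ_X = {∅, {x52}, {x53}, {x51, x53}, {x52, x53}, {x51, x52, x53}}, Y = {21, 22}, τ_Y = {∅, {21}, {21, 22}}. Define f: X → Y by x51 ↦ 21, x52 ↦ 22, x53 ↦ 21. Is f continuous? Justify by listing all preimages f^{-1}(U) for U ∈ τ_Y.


f IS continuous.

Compute f^{-1}(U) for each U ∈ τ_Y:
  U = ∅: f^{-1}(U) = ∅ ∈ τ_X ✓.
  U = {21}: f^{-1}(U) = {x51, x53} ∈ τ_X ✓.
  U = {21, 22}: f^{-1}(U) = {x51, x52, x53} ∈ τ_X ✓.
Every preimage lies in τ_X, so f IS continuous.


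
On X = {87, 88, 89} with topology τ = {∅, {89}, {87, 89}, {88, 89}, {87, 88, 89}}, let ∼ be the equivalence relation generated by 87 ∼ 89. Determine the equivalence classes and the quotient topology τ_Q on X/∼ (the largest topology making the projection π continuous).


X/∼ = {[87=89], [88]}; |τ_Q| = 3.

Equivalence classes: [87=89], [88].
Quotient map π: X → X/∼ sends 87 ↦ [87=89], 88 ↦ [88], 89 ↦ [87=89].
For each subset V ⊆ X/∼, compute π^{-1}(V) ⊆ X and check whether π^{-1}(V) ∈ τ. V is open in τ_Q iff π^{-1}(V) ∈ τ.
  V = {}: π^{-1}(V) = ∅ ∈ τ ✓.
  V = {[87=89]}: π^{-1}(V) = {87, 89} ∈ τ ✓.
  V = {[88]}: π^{-1}(V) = {88} ∉ τ ✗.
  V = {[87=89], [88]}: π^{-1}(V) = {87, 88, 89} ∈ τ ✓.
Open sets in the quotient: τ_Q = {{}, {[87=89]}, {[87=89], [88]}} (3 elements).


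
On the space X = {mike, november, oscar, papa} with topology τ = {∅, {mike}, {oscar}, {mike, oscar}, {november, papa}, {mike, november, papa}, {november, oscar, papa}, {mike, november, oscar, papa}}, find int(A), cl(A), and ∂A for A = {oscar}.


int(A) = {oscar}, cl(A) = {oscar}, ∂A = ∅.

Closed sets in (X, τ) are complements of opens:
  closed(X, τ) = {∅, {mike}, {oscar}, {mike, oscar}, {november, papa}, {mike, november, papa}, {november, oscar, papa}, {mike, november, oscar, papa}}.
int(A) = ⋃ {U ∈ τ : U ⊆ A}. Opens contained in A: ∅, {oscar}.
Taking the union of these: int(A) = {oscar}.
cl(A) = ⋂ {C closed : A ⊆ C}. Closed sets containing A: {oscar}, {mike, oscar}, {november, oscar, papa}, {mike, november, oscar, papa}.
Intersecting these: cl(A) = {oscar}.
∂A = cl(A) ∖ int(A) = {oscar} ∖ {oscar} = ∅.


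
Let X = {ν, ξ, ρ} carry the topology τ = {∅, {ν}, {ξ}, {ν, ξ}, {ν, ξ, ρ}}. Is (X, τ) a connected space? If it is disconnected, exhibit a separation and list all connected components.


(X, τ) is connected.

Find clopen sets (U ∈ τ with X ∖ U ∈ τ):
  U = ∅, X ∖ U = {ν, ξ, ρ} — both open, so U is clopen.
  U = {ν, ξ, ρ}, X ∖ U = ∅ — both open, so U is clopen.
Only trivial clopens (∅ and X) exist, so (X, τ) is connected.
Compute connected components by grouping points that agree on all clopens:
  component: {ν, ξ, ρ}


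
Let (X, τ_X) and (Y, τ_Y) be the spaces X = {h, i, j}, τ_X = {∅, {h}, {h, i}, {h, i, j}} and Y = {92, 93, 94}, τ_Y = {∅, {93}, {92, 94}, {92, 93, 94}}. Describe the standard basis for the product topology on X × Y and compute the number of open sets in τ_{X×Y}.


Basis B = {∅ × ∅, {h} × {93}, {h} × {92, 94}, {h, i} × {93}, {h} × {92, 93, 94}, {h, i, j} × {93}, {h, i} × {92, 94}, {h, i} × {92, 93, 94}, {h, i, j} × {92, 94}, {h, i, j} × {92, 93, 94}}; |τ_{X×Y}| = 16.

Enumerate products U × V with U ∈ τ_X, V ∈ τ_Y (deduplicated):
  ∅ × ∅ = {} (∅)
  {h} × {93} = {(h,93)}
  {h} × {92, 94} = {(h,92), (h,94)}
  {h, i} × {93} = {(h,93), (i,93)}
  {h} × {92, 93, 94} = {(h,92), (h,93), (h,94)}
  {h, i, j} × {93} = {(h,93), (i,93), (j,93)}
  {h, i} × {92, 94} = {(h,92), (h,94), (i,92), (i,94)}
  {h, i} × {92, 93, 94} = {(h,92), (h,93), (h,94), (i,92), (i,93), (i,94)}
  {h, i, j} × {92, 94} = {(h,92), (h,94), (i,92), (i,94), (j,92), (j,94)}
  {h, i, j} × {92, 93, 94} = {(h,92), (h,93), (h,94), (i,92), (i,93), (i,94), (j,92), (j,93), (j,94)}
These 10 distinct sets form the basis B.
Close under arbitrary unions to get τ_{X×Y}; counting gives |τ_{X×Y}| = 16.


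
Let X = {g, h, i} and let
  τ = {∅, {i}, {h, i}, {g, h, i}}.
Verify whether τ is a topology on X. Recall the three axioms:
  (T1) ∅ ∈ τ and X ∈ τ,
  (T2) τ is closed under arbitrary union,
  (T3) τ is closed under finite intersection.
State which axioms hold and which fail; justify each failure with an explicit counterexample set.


τ IS a topology on X.

Axiom (T1): ∅ ∈ τ? Yes; X ∈ τ? Yes.
Axiom (T2/T3): check pairwise unions and intersections of members of τ.
All pairwise intersections and unions checked — each lies in τ. Therefore τ satisfies (T1), (T2), (T3): it IS a topology on X.


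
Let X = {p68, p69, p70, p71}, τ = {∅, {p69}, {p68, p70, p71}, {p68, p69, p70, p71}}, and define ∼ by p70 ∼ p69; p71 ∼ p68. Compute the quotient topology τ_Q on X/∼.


X/∼ = {[p68=p71], [p69=p70]}; |τ_Q| = 2.

Equivalence classes: [p68=p71], [p69=p70].
Quotient map π: X → X/∼ sends p68 ↦ [p68=p71], p69 ↦ [p69=p70], p70 ↦ [p69=p70], p71 ↦ [p68=p71].
For each subset V ⊆ X/∼, compute π^{-1}(V) ⊆ X and check whether π^{-1}(V) ∈ τ. V is open in τ_Q iff π^{-1}(V) ∈ τ.
  V = {}: π^{-1}(V) = ∅ ∈ τ ✓.
  V = {[p68=p71]}: π^{-1}(V) = {p68, p71} ∉ τ ✗.
  V = {[p69=p70]}: π^{-1}(V) = {p69, p70} ∉ τ ✗.
  V = {[p68=p71], [p69=p70]}: π^{-1}(V) = {p68, p69, p70, p71} ∈ τ ✓.
Open sets in the quotient: τ_Q = {{}, {[p68=p71], [p69=p70]}} (2 elements).


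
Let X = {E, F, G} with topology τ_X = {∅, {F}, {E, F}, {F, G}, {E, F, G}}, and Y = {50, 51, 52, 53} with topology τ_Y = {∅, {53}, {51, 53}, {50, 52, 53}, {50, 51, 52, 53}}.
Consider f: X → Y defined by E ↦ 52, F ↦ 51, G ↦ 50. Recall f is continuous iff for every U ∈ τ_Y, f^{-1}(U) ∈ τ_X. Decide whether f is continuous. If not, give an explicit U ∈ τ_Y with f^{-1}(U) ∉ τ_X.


f is NOT continuous.

Compute f^{-1}(U) for each U ∈ τ_Y:
  U = ∅: f^{-1}(U) = ∅ ∈ τ_X ✓.
  U = {53}: f^{-1}(U) = ∅ ∈ τ_X ✓.
  U = {51, 53}: f^{-1}(U) = {F} ∈ τ_X ✓.
  U = {50, 52, 53}: f^{-1}(U) = {E, G} ∉ τ_X ✗.
  U = {50, 51, 52, 53}: f^{-1}(U) = {E, F, G} ∈ τ_X ✓.
Found U = {50, 52, 53} with f^{-1}(U) = {E, G} not in τ_X. Therefore f is NOT continuous.


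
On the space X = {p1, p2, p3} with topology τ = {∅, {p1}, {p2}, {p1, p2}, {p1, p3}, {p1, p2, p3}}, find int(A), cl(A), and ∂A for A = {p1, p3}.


int(A) = {p1, p3}, cl(A) = {p1, p3}, ∂A = ∅.

Closed sets in (X, τ) are complements of opens:
  closed(X, τ) = {∅, {p2}, {p3}, {p1, p3}, {p2, p3}, {p1, p2, p3}}.
int(A) = ⋃ {U ∈ τ : U ⊆ A}. Opens contained in A: ∅, {p1}, {p1, p3}.
Taking the union of these: int(A) = {p1, p3}.
cl(A) = ⋂ {C closed : A ⊆ C}. Closed sets containing A: {p1, p3}, {p1, p2, p3}.
Intersecting these: cl(A) = {p1, p3}.
∂A = cl(A) ∖ int(A) = {p1, p3} ∖ {p1, p3} = ∅.


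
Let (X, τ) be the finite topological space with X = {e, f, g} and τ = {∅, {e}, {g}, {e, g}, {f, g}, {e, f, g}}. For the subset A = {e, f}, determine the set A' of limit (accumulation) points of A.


A' = ∅

For each x ∈ X, list the open sets U ∈ τ with x ∈ U, then check whether U ∩ (A ∖ {x}) ≠ ∅ for every such U.
  x = e: open {e} ∋ x has {e} ∩ (A ∖ {e}) = ∅, so x is NOT a limit point.
  x = f: open {f, g} ∋ x has {f, g} ∩ (A ∖ {f}) = ∅, so x is NOT a limit point.
  x = g: open {g} ∋ x has {g} ∩ (A ∖ {g}) = ∅, so x is NOT a limit point.
Collecting: A' = ∅.


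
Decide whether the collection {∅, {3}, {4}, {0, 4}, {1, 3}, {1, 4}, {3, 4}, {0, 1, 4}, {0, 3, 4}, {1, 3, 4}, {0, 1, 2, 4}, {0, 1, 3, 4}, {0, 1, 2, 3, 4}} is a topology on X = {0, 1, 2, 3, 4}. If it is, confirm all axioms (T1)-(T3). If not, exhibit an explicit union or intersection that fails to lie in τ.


τ is NOT a topology on X.

Axiom (T1): ∅ ∈ τ? Yes; X ∈ τ? Yes.
Axiom (T2/T3): check pairwise unions and intersections of members of τ.
Counterexample for (T3): {1, 3} ∩ {1, 4} = {1} ∉ τ. Therefore τ is NOT a topology.


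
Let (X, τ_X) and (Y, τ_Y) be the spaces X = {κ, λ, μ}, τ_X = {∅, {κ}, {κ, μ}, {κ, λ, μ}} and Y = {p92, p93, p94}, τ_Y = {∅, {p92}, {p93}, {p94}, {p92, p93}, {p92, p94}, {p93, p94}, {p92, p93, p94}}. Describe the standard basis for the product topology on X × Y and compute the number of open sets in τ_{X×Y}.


Basis B = {∅ × ∅, {κ} × {p92}, {κ} × {p93}, {κ} × {p94}, {κ} × {p92, p93}, {κ} × {p92, p94}, {κ, μ} × {p92}, {κ} × {p93, p94}, {κ, μ} × {p93}, {κ, μ} × {p94}, {κ} × {p92, p93, p94}, {κ, λ, μ} × {p92}, {κ, λ, μ} × {p93}, {κ, λ, μ} × {p94}, {κ, μ} × {p92, p93}, {κ, μ} × {p92, p94}, {κ, μ} × {p93, p94}, {κ, μ} × {p92, p93, p94}, {κ, λ, μ} × {p92, p93}, {κ, λ, μ} × {p92, p94}, {κ, λ, μ} × {p93, p94}, {κ, λ, μ} × {p92, p93, p94}}; |τ_{X×Y}| = 64.

Enumerate products U × V with U ∈ τ_X, V ∈ τ_Y (deduplicated):
  ∅ × ∅ = {} (∅)
  {κ} × {p92} = {(κ,p92)}
  {κ} × {p93} = {(κ,p93)}
  {κ} × {p94} = {(κ,p94)}
  {κ} × {p92, p93} = {(κ,p92), (κ,p93)}
  {κ} × {p92, p94} = {(κ,p92), (κ,p94)}
  {κ, μ} × {p92} = {(κ,p92), (μ,p92)}
  {κ} × {p93, p94} = {(κ,p93), (κ,p94)}
  {κ, μ} × {p93} = {(κ,p93), (μ,p93)}
  {κ, μ} × {p94} = {(κ,p94), (μ,p94)}
  {κ} × {p92, p93, p94} = {(κ,p92), (κ,p93), (κ,p94)}
  {κ, λ, μ} × {p92} = {(κ,p92), (λ,p92), (μ,p92)}
  {κ, λ, μ} × {p93} = {(κ,p93), (λ,p93), (μ,p93)}
  {κ, λ, μ} × {p94} = {(κ,p94), (λ,p94), (μ,p94)}
  {κ, μ} × {p92, p93} = {(κ,p92), (κ,p93), (μ,p92), (μ,p93)}
  {κ, μ} × {p92, p94} = {(κ,p92), (κ,p94), (μ,p92), (μ,p94)}
  {κ, μ} × {p93, p94} = {(κ,p93), (κ,p94), (μ,p93), (μ,p94)}
  {κ, μ} × {p92, p93, p94} = {(κ,p92), (κ,p93), (κ,p94), (μ,p92), (μ,p93), (μ,p94)}
  {κ, λ, μ} × {p92, p93} = {(κ,p92), (κ,p93), (λ,p92), (λ,p93), (μ,p92), (μ,p93)}
  {κ, λ, μ} × {p92, p94} = {(κ,p92), (κ,p94), (λ,p92), (λ,p94), (μ,p92), (μ,p94)}
  {κ, λ, μ} × {p93, p94} = {(κ,p93), (κ,p94), (λ,p93), (λ,p94), (μ,p93), (μ,p94)}
  {κ, λ, μ} × {p92, p93, p94} = {(κ,p92), (κ,p93), (κ,p94), (λ,p92), (λ,p93), (λ,p94), (μ,p92), (μ,p93), (μ,p94)}
These 22 distinct sets form the basis B.
Close under arbitrary unions to get τ_{X×Y}; counting gives |τ_{X×Y}| = 64.


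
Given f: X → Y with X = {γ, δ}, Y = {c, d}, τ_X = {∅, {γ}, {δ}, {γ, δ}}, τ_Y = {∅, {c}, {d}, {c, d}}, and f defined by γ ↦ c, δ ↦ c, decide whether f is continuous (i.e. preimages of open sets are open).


f IS continuous.

Compute f^{-1}(U) for each U ∈ τ_Y:
  U = ∅: f^{-1}(U) = ∅ ∈ τ_X ✓.
  U = {c}: f^{-1}(U) = {γ, δ} ∈ τ_X ✓.
  U = {d}: f^{-1}(U) = ∅ ∈ τ_X ✓.
  U = {c, d}: f^{-1}(U) = {γ, δ} ∈ τ_X ✓.
Every preimage lies in τ_X, so f IS continuous.


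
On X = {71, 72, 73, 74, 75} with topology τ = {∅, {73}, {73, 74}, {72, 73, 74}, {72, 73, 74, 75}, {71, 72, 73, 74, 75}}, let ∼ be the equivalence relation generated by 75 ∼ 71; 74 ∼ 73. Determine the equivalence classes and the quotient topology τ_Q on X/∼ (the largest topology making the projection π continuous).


X/∼ = {[71=75], [72], [73=74]}; |τ_Q| = 4.

Equivalence classes: [71=75], [72], [73=74].
Quotient map π: X → X/∼ sends 71 ↦ [71=75], 72 ↦ [72], 73 ↦ [73=74], 74 ↦ [73=74], 75 ↦ [71=75].
For each subset V ⊆ X/∼, compute π^{-1}(V) ⊆ X and check whether π^{-1}(V) ∈ τ. V is open in τ_Q iff π^{-1}(V) ∈ τ.
  V = {}: π^{-1}(V) = ∅ ∈ τ ✓.
  V = {[71=75]}: π^{-1}(V) = {71, 75} ∉ τ ✗.
  V = {[72]}: π^{-1}(V) = {72} ∉ τ ✗.
  V = {[71=75], [72]}: π^{-1}(V) = {71, 72, 75} ∉ τ ✗.
  V = {[73=74]}: π^{-1}(V) = {73, 74} ∈ τ ✓.
  V = {[71=75], [73=74]}: π^{-1}(V) = {71, 73, 74, 75} ∉ τ ✗.
  V = {[72], [73=74]}: π^{-1}(V) = {72, 73, 74} ∈ τ ✓.
  V = {[71=75], [72], [73=74]}: π^{-1}(V) = {71, 72, 73, 74, 75} ∈ τ ✓.
Open sets in the quotient: τ_Q = {{}, {[73=74]}, {[72], [73=74]}, {[71=75], [72], [73=74]}} (4 elements).


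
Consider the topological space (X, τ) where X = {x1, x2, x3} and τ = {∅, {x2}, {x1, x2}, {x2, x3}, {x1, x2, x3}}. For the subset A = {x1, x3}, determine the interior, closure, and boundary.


int(A) = ∅, cl(A) = {x1, x3}, ∂A = {x1, x3}.

Closed sets in (X, τ) are complements of opens:
  closed(X, τ) = {∅, {x1}, {x3}, {x1, x3}, {x1, x2, x3}}.
int(A) = ⋃ {U ∈ τ : U ⊆ A}. Opens contained in A: ∅.
Taking the union of these: int(A) = ∅.
cl(A) = ⋂ {C closed : A ⊆ C}. Closed sets containing A: {x1, x3}, {x1, x2, x3}.
Intersecting these: cl(A) = {x1, x3}.
∂A = cl(A) ∖ int(A) = {x1, x3} ∖ ∅ = {x1, x3}.


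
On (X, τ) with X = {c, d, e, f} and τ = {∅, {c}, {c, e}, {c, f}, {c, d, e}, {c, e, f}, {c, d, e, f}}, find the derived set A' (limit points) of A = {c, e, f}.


A' = {d, e, f}

For each x ∈ X, list the open sets U ∈ τ with x ∈ U, then check whether U ∩ (A ∖ {x}) ≠ ∅ for every such U.
  x = c: open {c} ∋ x has {c} ∩ (A ∖ {c}) = ∅, so x is NOT a limit point.
  x = d: opens ∋ x are {c, d, e}, {c, d, e, f}; each meets A ∖ {d}, so x IS a limit point.
  x = e: opens ∋ x are {c, e}, {c, d, e}, {c, e, f}, {c, d, e, f}; each meets A ∖ {e}, so x IS a limit point.
  x = f: opens ∋ x are {c, f}, {c, e, f}, {c, d, e, f}; each meets A ∖ {f}, so x IS a limit point.
Collecting: A' = {d, e, f}.


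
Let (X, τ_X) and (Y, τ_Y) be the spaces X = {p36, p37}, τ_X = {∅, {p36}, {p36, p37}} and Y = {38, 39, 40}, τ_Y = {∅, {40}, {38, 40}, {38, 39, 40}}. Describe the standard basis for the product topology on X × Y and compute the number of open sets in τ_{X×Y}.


Basis B = {∅ × ∅, {p36} × {40}, {p36} × {38, 40}, {p36, p37} × {40}, {p36} × {38, 39, 40}, {p36, p37} × {38, 40}, {p36, p37} × {38, 39, 40}}; |τ_{X×Y}| = 10.

Enumerate products U × V with U ∈ τ_X, V ∈ τ_Y (deduplicated):
  ∅ × ∅ = {} (∅)
  {p36} × {40} = {(p36,40)}
  {p36} × {38, 40} = {(p36,38), (p36,40)}
  {p36, p37} × {40} = {(p36,40), (p37,40)}
  {p36} × {38, 39, 40} = {(p36,38), (p36,39), (p36,40)}
  {p36, p37} × {38, 40} = {(p36,38), (p36,40), (p37,38), (p37,40)}
  {p36, p37} × {38, 39, 40} = {(p36,38), (p36,39), (p36,40), (p37,38), (p37,39), (p37,40)}
These 7 distinct sets form the basis B.
Close under arbitrary unions to get τ_{X×Y}; counting gives |τ_{X×Y}| = 10.


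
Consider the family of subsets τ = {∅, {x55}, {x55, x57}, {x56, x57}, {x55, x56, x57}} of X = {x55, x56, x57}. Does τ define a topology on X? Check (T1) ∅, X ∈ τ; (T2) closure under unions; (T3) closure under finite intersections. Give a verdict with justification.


τ is NOT a topology on X.

Axiom (T1): ∅ ∈ τ? Yes; X ∈ τ? Yes.
Axiom (T2/T3): check pairwise unions and intersections of members of τ.
Counterexample for (T3): {x55, x57} ∩ {x56, x57} = {x57} ∉ τ. Therefore τ is NOT a topology.


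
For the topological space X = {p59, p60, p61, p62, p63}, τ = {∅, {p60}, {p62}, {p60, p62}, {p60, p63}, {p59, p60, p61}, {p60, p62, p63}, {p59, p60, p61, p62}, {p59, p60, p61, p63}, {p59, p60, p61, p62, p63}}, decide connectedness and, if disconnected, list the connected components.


(X, τ) is disconnected; components = [{p62}, {p59, p60, p61, p63}].

Find clopen sets (U ∈ τ with X ∖ U ∈ τ):
  U = ∅, X ∖ U = {p59, p60, p61, p62, p63} — both open, so U is clopen.
  U = {p62}, X ∖ U = {p59, p60, p61, p63} — both open, so U is clopen.
  U = {p59, p60, p61, p63}, X ∖ U = {p62} — both open, so U is clopen.
  U = {p59, p60, p61, p62, p63}, X ∖ U = ∅ — both open, so U is clopen.
Nontrivial clopen(s) exist: e.g. {p62}. So (X, τ) is disconnected.
Compute connected components by grouping points that agree on all clopens:
  component: {p62}
  component: {p59, p60, p61, p63}


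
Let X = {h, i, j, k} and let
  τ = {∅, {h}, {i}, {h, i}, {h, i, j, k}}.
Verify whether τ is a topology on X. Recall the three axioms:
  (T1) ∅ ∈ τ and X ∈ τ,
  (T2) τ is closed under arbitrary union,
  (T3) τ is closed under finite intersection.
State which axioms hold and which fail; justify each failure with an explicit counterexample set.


τ IS a topology on X.

Axiom (T1): ∅ ∈ τ? Yes; X ∈ τ? Yes.
Axiom (T2/T3): check pairwise unions and intersections of members of τ.
All pairwise intersections and unions checked — each lies in τ. Therefore τ satisfies (T1), (T2), (T3): it IS a topology on X.


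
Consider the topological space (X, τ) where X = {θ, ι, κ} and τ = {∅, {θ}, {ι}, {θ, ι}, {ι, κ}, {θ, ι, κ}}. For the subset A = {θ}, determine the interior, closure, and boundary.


int(A) = {θ}, cl(A) = {θ}, ∂A = ∅.

Closed sets in (X, τ) are complements of opens:
  closed(X, τ) = {∅, {θ}, {κ}, {θ, κ}, {ι, κ}, {θ, ι, κ}}.
int(A) = ⋃ {U ∈ τ : U ⊆ A}. Opens contained in A: ∅, {θ}.
Taking the union of these: int(A) = {θ}.
cl(A) = ⋂ {C closed : A ⊆ C}. Closed sets containing A: {θ}, {θ, κ}, {θ, ι, κ}.
Intersecting these: cl(A) = {θ}.
∂A = cl(A) ∖ int(A) = {θ} ∖ {θ} = ∅.


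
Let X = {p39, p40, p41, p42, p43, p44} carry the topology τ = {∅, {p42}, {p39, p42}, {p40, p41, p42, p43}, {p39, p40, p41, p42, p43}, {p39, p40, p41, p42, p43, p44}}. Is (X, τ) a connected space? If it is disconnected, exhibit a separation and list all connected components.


(X, τ) is connected.

Find clopen sets (U ∈ τ with X ∖ U ∈ τ):
  U = ∅, X ∖ U = {p39, p40, p41, p42, p43, p44} — both open, so U is clopen.
  U = {p39, p40, p41, p42, p43, p44}, X ∖ U = ∅ — both open, so U is clopen.
Only trivial clopens (∅ and X) exist, so (X, τ) is connected.
Compute connected components by grouping points that agree on all clopens:
  component: {p39, p40, p41, p42, p43, p44}


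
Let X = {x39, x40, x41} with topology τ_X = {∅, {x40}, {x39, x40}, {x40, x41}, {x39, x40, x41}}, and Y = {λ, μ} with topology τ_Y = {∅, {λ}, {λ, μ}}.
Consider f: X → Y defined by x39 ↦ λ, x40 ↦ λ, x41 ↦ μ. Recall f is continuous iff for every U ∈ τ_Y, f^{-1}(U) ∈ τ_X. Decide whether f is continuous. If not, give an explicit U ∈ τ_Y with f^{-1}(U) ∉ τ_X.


f IS continuous.

Compute f^{-1}(U) for each U ∈ τ_Y:
  U = ∅: f^{-1}(U) = ∅ ∈ τ_X ✓.
  U = {λ}: f^{-1}(U) = {x39, x40} ∈ τ_X ✓.
  U = {λ, μ}: f^{-1}(U) = {x39, x40, x41} ∈ τ_X ✓.
Every preimage lies in τ_X, so f IS continuous.


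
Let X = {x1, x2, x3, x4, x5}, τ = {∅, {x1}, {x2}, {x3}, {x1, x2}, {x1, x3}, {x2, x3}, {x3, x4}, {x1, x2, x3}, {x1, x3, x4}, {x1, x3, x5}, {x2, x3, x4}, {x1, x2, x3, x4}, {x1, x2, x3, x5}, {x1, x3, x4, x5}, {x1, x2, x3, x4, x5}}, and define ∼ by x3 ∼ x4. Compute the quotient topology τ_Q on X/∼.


X/∼ = {[x1], [x2], [x3=x4], [x5]}; |τ_Q| = 10.

Equivalence classes: [x1], [x2], [x3=x4], [x5].
Quotient map π: X → X/∼ sends x1 ↦ [x1], x2 ↦ [x2], x3 ↦ [x3=x4], x4 ↦ [x3=x4], x5 ↦ [x5].
For each subset V ⊆ X/∼, compute π^{-1}(V) ⊆ X and check whether π^{-1}(V) ∈ τ. V is open in τ_Q iff π^{-1}(V) ∈ τ.
  V = {}: π^{-1}(V) = ∅ ∈ τ ✓.
  V = {[x1]}: π^{-1}(V) = {x1} ∈ τ ✓.
  V = {[x2]}: π^{-1}(V) = {x2} ∈ τ ✓.
  V = {[x1], [x2]}: π^{-1}(V) = {x1, x2} ∈ τ ✓.
  V = {[x3=x4]}: π^{-1}(V) = {x3, x4} ∈ τ ✓.
  V = {[x1], [x3=x4]}: π^{-1}(V) = {x1, x3, x4} ∈ τ ✓.
  V = {[x2], [x3=x4]}: π^{-1}(V) = {x2, x3, x4} ∈ τ ✓.
  V = {[x1], [x2], [x3=x4]}: π^{-1}(V) = {x1, x2, x3, x4} ∈ τ ✓.
  V = {[x5]}: π^{-1}(V) = {x5} ∉ τ ✗.
  V = {[x1], [x5]}: π^{-1}(V) = {x1, x5} ∉ τ ✗.
  V = {[x2], [x5]}: π^{-1}(V) = {x2, x5} ∉ τ ✗.
  V = {[x1], [x2], [x5]}: π^{-1}(V) = {x1, x2, x5} ∉ τ ✗.
  V = {[x3=x4], [x5]}: π^{-1}(V) = {x3, x4, x5} ∉ τ ✗.
  V = {[x1], [x3=x4], [x5]}: π^{-1}(V) = {x1, x3, x4, x5} ∈ τ ✓.
  V = {[x2], [x3=x4], [x5]}: π^{-1}(V) = {x2, x3, x4, x5} ∉ τ ✗.
  V = {[x1], [x2], [x3=x4], [x5]}: π^{-1}(V) = {x1, x2, x3, x4, x5} ∈ τ ✓.
Open sets in the quotient: τ_Q = {{}, {[x1]}, {[x2]}, {[x1], [x2]}, {[x3=x4]}, {[x1], [x3=x4]}, {[x2], [x3=x4]}, {[x1], [x2], [x3=x4]}, {[x1], [x3=x4], [x5]}, {[x1], [x2], [x3=x4], [x5]}} (10 elements).


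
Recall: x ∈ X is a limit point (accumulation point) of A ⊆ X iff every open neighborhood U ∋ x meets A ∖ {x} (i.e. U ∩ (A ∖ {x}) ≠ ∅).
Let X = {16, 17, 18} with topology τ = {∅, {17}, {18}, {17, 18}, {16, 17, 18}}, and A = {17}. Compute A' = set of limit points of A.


A' = {16}

For each x ∈ X, list the open sets U ∈ τ with x ∈ U, then check whether U ∩ (A ∖ {x}) ≠ ∅ for every such U.
  x = 16: opens ∋ x are {16, 17, 18}; each meets A ∖ {16}, so x IS a limit point.
  x = 17: open {17} ∋ x has {17} ∩ (A ∖ {17}) = ∅, so x is NOT a limit point.
  x = 18: open {18} ∋ x has {18} ∩ (A ∖ {18}) = ∅, so x is NOT a limit point.
Collecting: A' = {16}.


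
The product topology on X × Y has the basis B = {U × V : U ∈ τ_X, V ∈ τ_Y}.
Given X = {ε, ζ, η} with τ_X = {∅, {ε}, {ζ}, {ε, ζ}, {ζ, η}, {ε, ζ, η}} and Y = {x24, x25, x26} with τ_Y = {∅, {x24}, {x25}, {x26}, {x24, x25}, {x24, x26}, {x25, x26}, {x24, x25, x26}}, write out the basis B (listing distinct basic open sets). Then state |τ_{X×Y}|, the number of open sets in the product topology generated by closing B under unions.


Basis B = {∅ × ∅, {ε} × {x24}, {ε} × {x25}, {ε} × {x26}, {ζ} × {x24}, {ζ} × {x25}, {ζ} × {x26}, {ε} × {x24, x25}, {ε} × {x24, x26}, {ε, ζ} × {x24}, {ε} × {x25, x26}, {ε, ζ} × {x25}, {ε, ζ} × {x26}, {ζ} × {x24, x25}, {ζ} × {x24, x26}, {ζ, η} × {x24}, {ζ} × {x25, x26}, {ζ, η} × {x25}, {ζ, η} × {x26}, {ε} × {x24, x25, x26}, {ε, ζ, η} × {x24}, {ε, ζ, η} × {x25}, {ε, ζ, η} × {x26}, {ζ} × {x24, x25, x26}, {ε, ζ} × {x24, x25}, {ε, ζ} × {x24, x26}, {ε, ζ} × {x25, x26}, {ζ, η} × {x24, x25}, {ζ, η} × {x24, x26}, {ζ, η} × {x25, x26}, {ε, ζ} × {x24, x25, x26}, {ε, ζ, η} × {x24, x25}, {ε, ζ, η} × {x24, x26}, {ε, ζ, η} × {x25, x26}, {ζ, η} × {x24, x25, x26}, {ε, ζ, η} × {x24, x25, x26}}; |τ_{X×Y}| = 216.

Enumerate products U × V with U ∈ τ_X, V ∈ τ_Y (deduplicated):
  ∅ × ∅ = {} (∅)
  {ε} × {x24} = {(ε,x24)}
  {ε} × {x25} = {(ε,x25)}
  {ε} × {x26} = {(ε,x26)}
  {ζ} × {x24} = {(ζ,x24)}
  {ζ} × {x25} = {(ζ,x25)}
  {ζ} × {x26} = {(ζ,x26)}
  {ε} × {x24, x25} = {(ε,x24), (ε,x25)}
  {ε} × {x24, x26} = {(ε,x24), (ε,x26)}
  {ε, ζ} × {x24} = {(ε,x24), (ζ,x24)}
  {ε} × {x25, x26} = {(ε,x25), (ε,x26)}
  {ε, ζ} × {x25} = {(ε,x25), (ζ,x25)}
  {ε, ζ} × {x26} = {(ε,x26), (ζ,x26)}
  {ζ} × {x24, x25} = {(ζ,x24), (ζ,x25)}
  {ζ} × {x24, x26} = {(ζ,x24), (ζ,x26)}
  {ζ, η} × {x24} = {(ζ,x24), (η,x24)}
  {ζ} × {x25, x26} = {(ζ,x25), (ζ,x26)}
  {ζ, η} × {x25} = {(ζ,x25), (η,x25)}
  {ζ, η} × {x26} = {(ζ,x26), (η,x26)}
  {ε} × {x24, x25, x26} = {(ε,x24), (ε,x25), (ε,x26)}
  {ε, ζ, η} × {x24} = {(ε,x24), (ζ,x24), (η,x24)}
  {ε, ζ, η} × {x25} = {(ε,x25), (ζ,x25), (η,x25)}
  {ε, ζ, η} × {x26} = {(ε,x26), (ζ,x26), (η,x26)}
  {ζ} × {x24, x25, x26} = {(ζ,x24), (ζ,x25), (ζ,x26)}
  {ε, ζ} × {x24, x25} = {(ε,x24), (ε,x25), (ζ,x24), (ζ,x25)}
  {ε, ζ} × {x24, x26} = {(ε,x24), (ε,x26), (ζ,x24), (ζ,x26)}
  {ε, ζ} × {x25, x26} = {(ε,x25), (ε,x26), (ζ,x25), (ζ,x26)}
  {ζ, η} × {x24, x25} = {(ζ,x24), (ζ,x25), (η,x24), (η,x25)}
  {ζ, η} × {x24, x26} = {(ζ,x24), (ζ,x26), (η,x24), (η,x26)}
  {ζ, η} × {x25, x26} = {(ζ,x25), (ζ,x26), (η,x25), (η,x26)}
  {ε, ζ} × {x24, x25, x26} = {(ε,x24), (ε,x25), (ε,x26), (ζ,x24), (ζ,x25), (ζ,x26)}
  {ε, ζ, η} × {x24, x25} = {(ε,x24), (ε,x25), (ζ,x24), (ζ,x25), (η,x24), (η,x25)}
  {ε, ζ, η} × {x24, x26} = {(ε,x24), (ε,x26), (ζ,x24), (ζ,x26), (η,x24), (η,x26)}
  {ε, ζ, η} × {x25, x26} = {(ε,x25), (ε,x26), (ζ,x25), (ζ,x26), (η,x25), (η,x26)}
  {ζ, η} × {x24, x25, x26} = {(ζ,x24), (ζ,x25), (ζ,x26), (η,x24), (η,x25), (η,x26)}
  {ε, ζ, η} × {x24, x25, x26} = {(ε,x24), (ε,x25), (ε,x26), (ζ,x24), (ζ,x25), (ζ,x26), (η,x24), (η,x25), (η,x26)}
These 36 distinct sets form the basis B.
Close under arbitrary unions to get τ_{X×Y}; counting gives |τ_{X×Y}| = 216.


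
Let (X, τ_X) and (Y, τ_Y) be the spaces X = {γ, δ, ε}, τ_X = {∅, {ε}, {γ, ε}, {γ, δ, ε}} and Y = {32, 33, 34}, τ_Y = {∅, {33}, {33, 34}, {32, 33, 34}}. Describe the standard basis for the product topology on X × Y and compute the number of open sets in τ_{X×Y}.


Basis B = {∅ × ∅, {ε} × {33}, {γ, ε} × {33}, {ε} × {33, 34}, {γ, δ, ε} × {33}, {ε} × {32, 33, 34}, {γ, ε} × {33, 34}, {γ, ε} × {32, 33, 34}, {γ, δ, ε} × {33, 34}, {γ, δ, ε} × {32, 33, 34}}; |τ_{X×Y}| = 20.

Enumerate products U × V with U ∈ τ_X, V ∈ τ_Y (deduplicated):
  ∅ × ∅ = {} (∅)
  {ε} × {33} = {(ε,33)}
  {γ, ε} × {33} = {(γ,33), (ε,33)}
  {ε} × {33, 34} = {(ε,33), (ε,34)}
  {γ, δ, ε} × {33} = {(γ,33), (δ,33), (ε,33)}
  {ε} × {32, 33, 34} = {(ε,32), (ε,33), (ε,34)}
  {γ, ε} × {33, 34} = {(γ,33), (γ,34), (ε,33), (ε,34)}
  {γ, ε} × {32, 33, 34} = {(γ,32), (γ,33), (γ,34), (ε,32), (ε,33), (ε,34)}
  {γ, δ, ε} × {33, 34} = {(γ,33), (γ,34), (δ,33), (δ,34), (ε,33), (ε,34)}
  {γ, δ, ε} × {32, 33, 34} = {(γ,32), (γ,33), (γ,34), (δ,32), (δ,33), (δ,34), (ε,32), (ε,33), (ε,34)}
These 10 distinct sets form the basis B.
Close under arbitrary unions to get τ_{X×Y}; counting gives |τ_{X×Y}| = 20.


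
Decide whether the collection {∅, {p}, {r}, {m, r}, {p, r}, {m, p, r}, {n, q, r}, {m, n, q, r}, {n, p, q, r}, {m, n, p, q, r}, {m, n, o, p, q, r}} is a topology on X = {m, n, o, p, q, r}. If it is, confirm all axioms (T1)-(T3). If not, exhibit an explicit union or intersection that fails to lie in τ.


τ IS a topology on X.

Axiom (T1): ∅ ∈ τ? Yes; X ∈ τ? Yes.
Axiom (T2/T3): check pairwise unions and intersections of members of τ.
All pairwise intersections and unions checked — each lies in τ. Therefore τ satisfies (T1), (T2), (T3): it IS a topology on X.


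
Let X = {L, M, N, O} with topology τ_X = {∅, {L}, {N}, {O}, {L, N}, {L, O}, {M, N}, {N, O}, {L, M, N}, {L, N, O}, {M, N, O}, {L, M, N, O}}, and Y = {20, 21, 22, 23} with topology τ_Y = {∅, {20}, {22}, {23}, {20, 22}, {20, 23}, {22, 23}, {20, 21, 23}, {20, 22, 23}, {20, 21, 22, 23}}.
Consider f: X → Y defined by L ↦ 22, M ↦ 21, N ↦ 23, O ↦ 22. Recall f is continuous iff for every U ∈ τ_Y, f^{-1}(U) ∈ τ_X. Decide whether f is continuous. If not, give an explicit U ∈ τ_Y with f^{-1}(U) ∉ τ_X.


f IS continuous.

Compute f^{-1}(U) for each U ∈ τ_Y:
  U = ∅: f^{-1}(U) = ∅ ∈ τ_X ✓.
  U = {20}: f^{-1}(U) = ∅ ∈ τ_X ✓.
  U = {22}: f^{-1}(U) = {L, O} ∈ τ_X ✓.
  U = {23}: f^{-1}(U) = {N} ∈ τ_X ✓.
  U = {20, 22}: f^{-1}(U) = {L, O} ∈ τ_X ✓.
  U = {20, 23}: f^{-1}(U) = {N} ∈ τ_X ✓.
  U = {22, 23}: f^{-1}(U) = {L, N, O} ∈ τ_X ✓.
  U = {20, 21, 23}: f^{-1}(U) = {M, N} ∈ τ_X ✓.
  U = {20, 22, 23}: f^{-1}(U) = {L, N, O} ∈ τ_X ✓.
  U = {20, 21, 22, 23}: f^{-1}(U) = {L, M, N, O} ∈ τ_X ✓.
Every preimage lies in τ_X, so f IS continuous.


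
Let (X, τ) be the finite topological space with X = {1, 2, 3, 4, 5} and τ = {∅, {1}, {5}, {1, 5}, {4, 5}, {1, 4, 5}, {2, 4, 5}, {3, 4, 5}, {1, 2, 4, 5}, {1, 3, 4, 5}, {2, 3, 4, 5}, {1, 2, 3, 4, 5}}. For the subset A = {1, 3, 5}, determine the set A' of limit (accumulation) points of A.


A' = {2, 3, 4}

For each x ∈ X, list the open sets U ∈ τ with x ∈ U, then check whether U ∩ (A ∖ {x}) ≠ ∅ for every such U.
  x = 1: open {1} ∋ x has {1} ∩ (A ∖ {1}) = ∅, so x is NOT a limit point.
  x = 2: opens ∋ x are {2, 4, 5}, {1, 2, 4, 5}, {2, 3, 4, 5}, {1, 2, 3, 4, 5}; each meets A ∖ {2}, so x IS a limit point.
  x = 3: opens ∋ x are {3, 4, 5}, {1, 3, 4, 5}, {2, 3, 4, 5}, {1, 2, 3, 4, 5}; each meets A ∖ {3}, so x IS a limit point.
  x = 4: opens ∋ x are {4, 5}, {1, 4, 5}, {2, 4, 5}, {3, 4, 5}, {1, 2, 4, 5}, {1, 3, 4, 5}, {2, 3, 4, 5}, {1, 2, 3, 4, 5}; each meets A ∖ {4}, so x IS a limit point.
  x = 5: open {5} ∋ x has {5} ∩ (A ∖ {5}) = ∅, so x is NOT a limit point.
Collecting: A' = {2, 3, 4}.


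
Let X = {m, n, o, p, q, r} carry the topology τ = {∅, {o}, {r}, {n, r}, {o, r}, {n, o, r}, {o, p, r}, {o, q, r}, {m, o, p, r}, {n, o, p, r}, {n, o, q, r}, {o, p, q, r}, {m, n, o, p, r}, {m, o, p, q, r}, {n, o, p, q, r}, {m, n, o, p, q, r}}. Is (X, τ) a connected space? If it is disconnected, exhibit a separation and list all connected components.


(X, τ) is connected.

Find clopen sets (U ∈ τ with X ∖ U ∈ τ):
  U = ∅, X ∖ U = {m, n, o, p, q, r} — both open, so U is clopen.
  U = {m, n, o, p, q, r}, X ∖ U = ∅ — both open, so U is clopen.
Only trivial clopens (∅ and X) exist, so (X, τ) is connected.
Compute connected components by grouping points that agree on all clopens:
  component: {m, n, o, p, q, r}


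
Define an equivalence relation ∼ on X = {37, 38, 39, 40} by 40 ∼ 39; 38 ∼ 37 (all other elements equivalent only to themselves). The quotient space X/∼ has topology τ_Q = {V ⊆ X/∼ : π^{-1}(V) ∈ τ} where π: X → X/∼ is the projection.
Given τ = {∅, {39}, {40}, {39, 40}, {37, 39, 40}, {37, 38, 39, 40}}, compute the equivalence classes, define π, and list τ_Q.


X/∼ = {[37=38], [39=40]}; |τ_Q| = 3.

Equivalence classes: [37=38], [39=40].
Quotient map π: X → X/∼ sends 37 ↦ [37=38], 38 ↦ [37=38], 39 ↦ [39=40], 40 ↦ [39=40].
For each subset V ⊆ X/∼, compute π^{-1}(V) ⊆ X and check whether π^{-1}(V) ∈ τ. V is open in τ_Q iff π^{-1}(V) ∈ τ.
  V = {}: π^{-1}(V) = ∅ ∈ τ ✓.
  V = {[37=38]}: π^{-1}(V) = {37, 38} ∉ τ ✗.
  V = {[39=40]}: π^{-1}(V) = {39, 40} ∈ τ ✓.
  V = {[37=38], [39=40]}: π^{-1}(V) = {37, 38, 39, 40} ∈ τ ✓.
Open sets in the quotient: τ_Q = {{}, {[39=40]}, {[37=38], [39=40]}} (3 elements).


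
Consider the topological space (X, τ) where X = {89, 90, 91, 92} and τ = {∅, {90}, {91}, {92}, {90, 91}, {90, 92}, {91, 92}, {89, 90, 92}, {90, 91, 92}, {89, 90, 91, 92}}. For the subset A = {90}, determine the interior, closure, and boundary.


int(A) = {90}, cl(A) = {89, 90}, ∂A = {89}.

Closed sets in (X, τ) are complements of opens:
  closed(X, τ) = {∅, {89}, {91}, {89, 90}, {89, 91}, {89, 92}, {89, 90, 91}, {89, 90, 92}, {89, 91, 92}, {89, 90, 91, 92}}.
int(A) = ⋃ {U ∈ τ : U ⊆ A}. Opens contained in A: ∅, {90}.
Taking the union of these: int(A) = {90}.
cl(A) = ⋂ {C closed : A ⊆ C}. Closed sets containing A: {89, 90}, {89, 90, 91}, {89, 90, 92}, {89, 90, 91, 92}.
Intersecting these: cl(A) = {89, 90}.
∂A = cl(A) ∖ int(A) = {89, 90} ∖ {90} = {89}.


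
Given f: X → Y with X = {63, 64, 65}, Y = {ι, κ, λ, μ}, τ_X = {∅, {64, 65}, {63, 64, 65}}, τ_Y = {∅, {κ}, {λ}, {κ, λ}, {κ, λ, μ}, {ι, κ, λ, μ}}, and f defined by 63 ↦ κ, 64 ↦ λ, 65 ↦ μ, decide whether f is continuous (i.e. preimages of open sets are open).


f is NOT continuous.

Compute f^{-1}(U) for each U ∈ τ_Y:
  U = ∅: f^{-1}(U) = ∅ ∈ τ_X ✓.
  U = {κ}: f^{-1}(U) = {63} ∉ τ_X ✗.
  U = {λ}: f^{-1}(U) = {64} ∉ τ_X ✗.
  U = {κ, λ}: f^{-1}(U) = {63, 64} ∉ τ_X ✗.
  U = {κ, λ, μ}: f^{-1}(U) = {63, 64, 65} ∈ τ_X ✓.
  U = {ι, κ, λ, μ}: f^{-1}(U) = {63, 64, 65} ∈ τ_X ✓.
Found U = {κ} with f^{-1}(U) = {63} not in τ_X. Therefore f is NOT continuous.


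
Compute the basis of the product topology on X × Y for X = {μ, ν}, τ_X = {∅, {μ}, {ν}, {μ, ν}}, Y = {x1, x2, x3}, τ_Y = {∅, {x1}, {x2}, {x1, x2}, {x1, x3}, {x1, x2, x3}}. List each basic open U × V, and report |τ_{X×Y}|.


Basis B = {∅ × ∅, {μ} × {x1}, {μ} × {x2}, {ν} × {x1}, {ν} × {x2}, {μ} × {x1, x2}, {μ} × {x1, x3}, {μ, ν} × {x1}, {μ, ν} × {x2}, {ν} × {x1, x2}, {ν} × {x1, x3}, {μ} × {x1, x2, x3}, {ν} × {x1, x2, x3}, {μ, ν} × {x1, x2}, {μ, ν} × {x1, x3}, {μ, ν} × {x1, x2, x3}}; |τ_{X×Y}| = 36.

Enumerate products U × V with U ∈ τ_X, V ∈ τ_Y (deduplicated):
  ∅ × ∅ = {} (∅)
  {μ} × {x1} = {(μ,x1)}
  {μ} × {x2} = {(μ,x2)}
  {ν} × {x1} = {(ν,x1)}
  {ν} × {x2} = {(ν,x2)}
  {μ} × {x1, x2} = {(μ,x1), (μ,x2)}
  {μ} × {x1, x3} = {(μ,x1), (μ,x3)}
  {μ, ν} × {x1} = {(μ,x1), (ν,x1)}
  {μ, ν} × {x2} = {(μ,x2), (ν,x2)}
  {ν} × {x1, x2} = {(ν,x1), (ν,x2)}
  {ν} × {x1, x3} = {(ν,x1), (ν,x3)}
  {μ} × {x1, x2, x3} = {(μ,x1), (μ,x2), (μ,x3)}
  {ν} × {x1, x2, x3} = {(ν,x1), (ν,x2), (ν,x3)}
  {μ, ν} × {x1, x2} = {(μ,x1), (μ,x2), (ν,x1), (ν,x2)}
  {μ, ν} × {x1, x3} = {(μ,x1), (μ,x3), (ν,x1), (ν,x3)}
  {μ, ν} × {x1, x2, x3} = {(μ,x1), (μ,x2), (μ,x3), (ν,x1), (ν,x2), (ν,x3)}
These 16 distinct sets form the basis B.
Close under arbitrary unions to get τ_{X×Y}; counting gives |τ_{X×Y}| = 36.
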